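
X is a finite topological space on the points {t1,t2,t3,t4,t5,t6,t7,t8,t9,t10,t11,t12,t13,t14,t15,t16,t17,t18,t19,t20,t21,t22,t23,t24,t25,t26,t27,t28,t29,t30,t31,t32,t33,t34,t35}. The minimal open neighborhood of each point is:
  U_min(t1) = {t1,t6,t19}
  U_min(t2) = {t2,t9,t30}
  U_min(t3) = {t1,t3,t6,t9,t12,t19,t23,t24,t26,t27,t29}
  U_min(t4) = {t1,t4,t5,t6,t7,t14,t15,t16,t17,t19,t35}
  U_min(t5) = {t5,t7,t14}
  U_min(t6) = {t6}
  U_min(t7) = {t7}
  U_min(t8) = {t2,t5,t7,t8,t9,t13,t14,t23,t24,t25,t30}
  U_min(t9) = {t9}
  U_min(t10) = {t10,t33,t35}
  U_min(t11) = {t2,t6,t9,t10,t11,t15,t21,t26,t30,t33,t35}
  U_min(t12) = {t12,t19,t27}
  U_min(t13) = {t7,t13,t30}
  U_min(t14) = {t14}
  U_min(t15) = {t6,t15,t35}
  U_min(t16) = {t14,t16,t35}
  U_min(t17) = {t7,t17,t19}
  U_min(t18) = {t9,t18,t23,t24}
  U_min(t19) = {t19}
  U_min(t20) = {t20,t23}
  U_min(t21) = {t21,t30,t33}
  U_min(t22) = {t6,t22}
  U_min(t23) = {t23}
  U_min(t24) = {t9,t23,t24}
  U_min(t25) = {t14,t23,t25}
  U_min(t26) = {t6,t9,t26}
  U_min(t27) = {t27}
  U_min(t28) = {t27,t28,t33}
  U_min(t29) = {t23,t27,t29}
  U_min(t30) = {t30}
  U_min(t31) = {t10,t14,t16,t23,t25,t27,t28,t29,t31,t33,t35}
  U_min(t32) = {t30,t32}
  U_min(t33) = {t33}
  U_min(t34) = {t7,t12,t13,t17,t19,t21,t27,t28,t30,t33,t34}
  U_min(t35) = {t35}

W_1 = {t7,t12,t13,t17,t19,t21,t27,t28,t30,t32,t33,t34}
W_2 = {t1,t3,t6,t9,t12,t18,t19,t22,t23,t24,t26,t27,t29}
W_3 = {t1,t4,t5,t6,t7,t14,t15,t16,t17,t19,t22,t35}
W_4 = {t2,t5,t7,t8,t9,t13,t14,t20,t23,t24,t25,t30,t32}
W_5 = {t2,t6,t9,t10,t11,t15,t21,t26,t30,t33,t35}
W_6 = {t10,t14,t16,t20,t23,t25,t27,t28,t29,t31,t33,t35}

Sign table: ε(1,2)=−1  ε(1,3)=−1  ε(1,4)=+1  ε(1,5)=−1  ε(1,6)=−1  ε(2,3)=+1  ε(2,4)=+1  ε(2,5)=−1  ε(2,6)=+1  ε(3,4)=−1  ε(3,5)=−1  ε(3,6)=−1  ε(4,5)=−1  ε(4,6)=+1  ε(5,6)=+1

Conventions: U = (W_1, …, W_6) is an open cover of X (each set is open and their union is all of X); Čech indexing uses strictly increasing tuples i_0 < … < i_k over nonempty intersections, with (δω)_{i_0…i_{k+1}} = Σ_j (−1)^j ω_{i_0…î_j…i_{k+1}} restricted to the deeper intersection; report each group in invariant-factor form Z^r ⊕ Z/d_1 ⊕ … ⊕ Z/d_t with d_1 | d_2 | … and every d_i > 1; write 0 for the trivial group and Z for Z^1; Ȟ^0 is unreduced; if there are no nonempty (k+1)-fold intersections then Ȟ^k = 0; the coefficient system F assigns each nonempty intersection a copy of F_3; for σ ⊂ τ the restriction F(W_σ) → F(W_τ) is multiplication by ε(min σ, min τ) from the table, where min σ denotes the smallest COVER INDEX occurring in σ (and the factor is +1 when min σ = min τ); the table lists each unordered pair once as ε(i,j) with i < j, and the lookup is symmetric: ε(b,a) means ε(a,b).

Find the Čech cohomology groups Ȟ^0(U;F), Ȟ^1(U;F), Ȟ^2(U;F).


nerve of the cover:
  W12={t12,t19,t27} W13={t7,t17,t19} W14={t7,t13,t30,t32} W15={t21,t30,t33} W16={t27,t28,t33} W23={t1,t6,t19,t22} W24={t9,t23,t24} W25={t6,t9,t26} W26={t23,t27,t29} W34={t5,t7,t14} W35={t6,t15,t35} W36={t14,t16,t35} W45={t2,t9,t30} W46={t14,t20,t23,t25} W56={t10,t33,t35}
  W123={t19} W126={t27} W134={t7} W145={t30} W156={t33} W235={t6} W245={t9} W246={t23} W346={t14} W356={t35}
C dims 6,15,10; δ0: rk_F3 6; δ1: rk_F3 9
Ȟ^0 = (6 − 6) − 0 = 0, so Ȟ^0 ≅ 0
Ȟ^1 = (15 − 9) − 6 = 0, so Ȟ^1 ≅ 0
Ȟ^2 = (10 − 0) − 9 = 1, so Ȟ^2 ≅ Z/3

Ȟ^0(U;F) ≅ 0,  Ȟ^1(U;F) ≅ 0,  Ȟ^2(U;F) ≅ Z/3


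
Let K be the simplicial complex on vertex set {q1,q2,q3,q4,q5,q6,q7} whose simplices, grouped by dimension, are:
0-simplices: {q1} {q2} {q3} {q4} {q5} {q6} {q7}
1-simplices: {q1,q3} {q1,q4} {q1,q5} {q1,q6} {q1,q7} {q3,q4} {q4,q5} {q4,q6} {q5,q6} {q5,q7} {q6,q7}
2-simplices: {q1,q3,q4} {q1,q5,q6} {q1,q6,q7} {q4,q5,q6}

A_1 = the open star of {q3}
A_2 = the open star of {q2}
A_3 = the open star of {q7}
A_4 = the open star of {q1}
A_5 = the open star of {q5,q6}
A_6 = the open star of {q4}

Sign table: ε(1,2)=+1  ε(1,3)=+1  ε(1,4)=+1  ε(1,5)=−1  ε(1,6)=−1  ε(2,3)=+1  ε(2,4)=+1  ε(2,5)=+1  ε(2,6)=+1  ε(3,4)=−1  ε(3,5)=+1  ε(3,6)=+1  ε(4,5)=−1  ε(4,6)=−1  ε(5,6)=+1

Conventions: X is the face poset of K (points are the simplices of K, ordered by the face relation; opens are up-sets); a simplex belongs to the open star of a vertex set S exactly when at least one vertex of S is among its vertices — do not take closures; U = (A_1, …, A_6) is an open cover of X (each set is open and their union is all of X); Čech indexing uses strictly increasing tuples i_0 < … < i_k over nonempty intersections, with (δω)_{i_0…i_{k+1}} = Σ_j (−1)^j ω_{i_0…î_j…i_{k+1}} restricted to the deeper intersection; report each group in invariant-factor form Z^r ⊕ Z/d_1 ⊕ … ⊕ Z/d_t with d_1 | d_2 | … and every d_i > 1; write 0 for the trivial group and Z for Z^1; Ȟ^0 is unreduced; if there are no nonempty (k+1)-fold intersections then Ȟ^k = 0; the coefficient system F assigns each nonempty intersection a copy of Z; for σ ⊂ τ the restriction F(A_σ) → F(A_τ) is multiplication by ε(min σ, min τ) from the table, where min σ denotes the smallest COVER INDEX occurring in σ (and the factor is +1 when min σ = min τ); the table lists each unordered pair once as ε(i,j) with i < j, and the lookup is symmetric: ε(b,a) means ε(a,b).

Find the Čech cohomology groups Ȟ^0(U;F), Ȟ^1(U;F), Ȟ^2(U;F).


nonempty overlaps:
  A1={{q3},{q1,q3},{q3,q4},{q1,q3,q4}} A2={{q2}} A3={{q7},{q1,q7},{q5,q7},{q6,q7},{q1,q6,q7}} A4={{q1},{q1,q3},{q1,q4},{q1,q5},{q1,q6},{q1,q7},{q1,q3,q4},{q1,q5,q6},{q1,q6,q7}} A5={{q5},{q6},{q1,q5},{q1,q6},{q4,q5},{q4,q6},{q5,q6},{q5,q7},{q6,q7},{q1,q5,q6},{q1,q6,q7},{q4,q5,q6}} A6={{q4},{q1,q4},{q3,q4},{q4,q5},{q4,q6},{q1,q3,q4},{q4,q5,q6}}
  A14={{q1,q3},{q1,q3,q4}} A16={{q3,q4},{q1,q3,q4}} A34={{q1,q7},{q1,q6,q7}} A35={{q5,q7},{q6,q7},{q1,q6,q7}} A45={{q1,q5},{q1,q6},{q1,q5,q6},{q1,q6,q7}} A46={{q1,q4},{q1,q3,q4}} A56={{q4,q5},{q4,q6},{q4,q5,q6}}
  A146={{q1,q3,q4}} A345={{q1,q6,q7}}
C dims 6,7,2; δ0: rk 4, SNF 1^4; δ1: rk 2, SNF 1^2
degree 0: 6−4−0 = 2 → Ȟ^0 ≅ Z^2
degree 1: 7−2−4 = 1 → Ȟ^1 ≅ Z
degree 2: 2−0−2 = 0 → Ȟ^2 ≅ 0

Ȟ^0 ≅ Z^2,  Ȟ^1 ≅ Z,  Ȟ^2 ≅ 0


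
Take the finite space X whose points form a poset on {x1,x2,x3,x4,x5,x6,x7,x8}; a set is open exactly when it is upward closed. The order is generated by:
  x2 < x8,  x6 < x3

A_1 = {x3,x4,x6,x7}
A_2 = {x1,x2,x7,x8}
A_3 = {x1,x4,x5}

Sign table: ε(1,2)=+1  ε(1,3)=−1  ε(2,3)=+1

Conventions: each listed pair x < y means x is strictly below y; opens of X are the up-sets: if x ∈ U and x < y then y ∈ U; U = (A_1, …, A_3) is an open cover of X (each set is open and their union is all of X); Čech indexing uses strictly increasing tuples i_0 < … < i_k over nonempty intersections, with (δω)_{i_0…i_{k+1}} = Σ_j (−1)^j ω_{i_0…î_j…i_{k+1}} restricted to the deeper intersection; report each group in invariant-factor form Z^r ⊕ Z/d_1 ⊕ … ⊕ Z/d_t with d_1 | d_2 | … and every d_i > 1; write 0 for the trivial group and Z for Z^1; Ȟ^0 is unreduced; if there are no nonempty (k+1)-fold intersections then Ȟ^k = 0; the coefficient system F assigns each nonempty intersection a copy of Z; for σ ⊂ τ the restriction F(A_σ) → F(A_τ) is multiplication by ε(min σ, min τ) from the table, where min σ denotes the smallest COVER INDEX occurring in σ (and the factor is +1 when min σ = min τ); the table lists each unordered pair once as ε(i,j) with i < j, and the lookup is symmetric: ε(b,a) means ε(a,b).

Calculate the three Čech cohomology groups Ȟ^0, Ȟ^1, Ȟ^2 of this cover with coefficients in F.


intersection data:
  A12={x7} A13={x4} A23={x1}
C dims 3,3; δ0: rk 3, SNF 1^2·2
Ȟ^0 = (3 − 3) − 0 = 0, so Ȟ^0 ≅ 0
Ȟ^1 = (3 − 0) − 3 = 0 plus torsion [2], so Ȟ^1 ≅ Z/2
Ȟ^2 = (0 − 0) − 0 = 0, so Ȟ^2 ≅ 0

Ȟ^0 = 0, Ȟ^1 = Z/2, Ȟ^2 = 0


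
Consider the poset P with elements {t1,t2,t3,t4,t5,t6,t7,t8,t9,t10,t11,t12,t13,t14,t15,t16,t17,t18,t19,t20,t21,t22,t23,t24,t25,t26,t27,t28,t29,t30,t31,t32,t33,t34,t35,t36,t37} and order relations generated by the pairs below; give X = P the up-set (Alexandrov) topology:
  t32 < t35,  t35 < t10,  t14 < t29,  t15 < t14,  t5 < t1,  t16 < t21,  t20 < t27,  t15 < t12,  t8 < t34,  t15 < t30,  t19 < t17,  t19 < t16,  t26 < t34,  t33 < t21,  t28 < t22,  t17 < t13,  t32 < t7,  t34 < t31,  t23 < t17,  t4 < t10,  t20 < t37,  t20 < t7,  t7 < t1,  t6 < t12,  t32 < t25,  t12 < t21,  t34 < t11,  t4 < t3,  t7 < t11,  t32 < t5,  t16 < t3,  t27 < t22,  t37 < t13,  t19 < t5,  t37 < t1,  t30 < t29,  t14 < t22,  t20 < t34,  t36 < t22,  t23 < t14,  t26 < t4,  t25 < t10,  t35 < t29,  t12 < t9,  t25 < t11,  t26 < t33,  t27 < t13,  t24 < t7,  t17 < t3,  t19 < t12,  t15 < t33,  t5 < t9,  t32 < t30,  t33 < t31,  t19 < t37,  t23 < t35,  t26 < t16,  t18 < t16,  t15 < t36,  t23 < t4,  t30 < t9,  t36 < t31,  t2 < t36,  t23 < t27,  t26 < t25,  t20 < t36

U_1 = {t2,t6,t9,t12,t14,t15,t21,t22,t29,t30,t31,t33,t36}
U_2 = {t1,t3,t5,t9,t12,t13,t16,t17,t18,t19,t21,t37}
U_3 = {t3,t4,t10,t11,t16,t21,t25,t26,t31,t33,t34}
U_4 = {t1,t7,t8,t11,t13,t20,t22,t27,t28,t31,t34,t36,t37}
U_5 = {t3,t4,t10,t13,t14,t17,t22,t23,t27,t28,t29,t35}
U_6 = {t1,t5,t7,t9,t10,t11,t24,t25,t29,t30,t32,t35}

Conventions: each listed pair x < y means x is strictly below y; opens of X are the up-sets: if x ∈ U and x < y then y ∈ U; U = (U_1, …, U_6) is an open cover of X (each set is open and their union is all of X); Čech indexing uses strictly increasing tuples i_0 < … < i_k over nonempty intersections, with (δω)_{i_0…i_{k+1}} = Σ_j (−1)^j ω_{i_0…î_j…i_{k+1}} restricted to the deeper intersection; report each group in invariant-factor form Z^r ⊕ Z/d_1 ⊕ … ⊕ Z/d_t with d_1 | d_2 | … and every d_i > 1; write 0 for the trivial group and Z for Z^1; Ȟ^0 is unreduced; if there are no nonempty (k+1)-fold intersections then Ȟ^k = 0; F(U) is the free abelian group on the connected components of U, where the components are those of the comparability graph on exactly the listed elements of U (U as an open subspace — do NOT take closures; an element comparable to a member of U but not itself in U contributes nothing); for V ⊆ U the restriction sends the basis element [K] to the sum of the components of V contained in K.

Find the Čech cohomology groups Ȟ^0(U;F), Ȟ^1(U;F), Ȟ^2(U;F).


Ȟ^0 ≅ Z, Ȟ^1 ≅ 0, Ȟ^2 ≅ Z/2

nonempty overlaps:
  U12={t9,t12,t21} U13={t21,t31,t33} U14={t22,t31,t36} U15={t14,t22,t29} U16={t9,t29,t30} U23={t3,t16,t21} U24={t1,t13,t37} U25={t3,t13,t17} U26={t1,t5,t9} U34={t11,t31,t34} U35={t3,t4,t10} U36={t10,t11,t25} U45={t13,t22,t27,t28} U46={t1,t7,t11} U56={t10,t29,t35}
  U123={t21} U126={t9} U134={t31} U145={t22} U156={t29} U235={t3} U245={t13} U246={t1} U346={t11} U356={t10}
components per intersection:
  U1: {t2,t6,t9,t12,t14,t15,t21,t22,t29,t30,t31,t33,t36}
  U2: {t1,t3,t5,t9,t12,t13,t16,t17,t18,t19,t21,t37}
  U3: {t3,t4,t10,t11,t16,t21,t25,t26,t31,t33,t34}
  U4: {t1,t7,t8,t11,t13,t20,t22,t27,t28,t31,t34,t36,t37}
  U5: {t3,t4,t10,t13,t14,t17,t22,t23,t27,t28,t29,t35}
  U6: {t1,t5,t7,t9,t10,t11,t24,t25,t29,t30,t32,t35}
  U12: {t9,t12,t21}
  U13: {t21,t31,t33}
  U14: {t22,t31,t36}
  U15: {t14,t22,t29}
  U16: {t9,t29,t30}
  U23: {t3,t16,t21}
  U24: {t1,t13,t37}
  U25: {t3,t13,t17}
  U26: {t1,t5,t9}
  U34: {t11,t31,t34}
  U35: {t3,t4,t10}
  U36: {t10,t11,t25}
  U45: {t13,t22,t27,t28}
  U46: {t1,t7,t11}
  U56: {t10,t29,t35}
  U123: {t21}
  U126: {t9}
  U134: {t31}
  U145: {t22}
  U156: {t29}
  U235: {t3}
  U245: {t13}
  U246: {t1}
  U346: {t11}
  U356: {t10}
C dims 6,15,10; δ0: rk 5, SNF 1^5; δ1: rk 10, SNF 1^9·2
degree 0: 6−5−0 = 1 → Ȟ^0 ≅ Z
degree 1: 15−10−5 = 0 → Ȟ^1 ≅ 0
degree 2: 10−0−10 = 0 plus torsion [2] → Ȟ^2 ≅ Z/2


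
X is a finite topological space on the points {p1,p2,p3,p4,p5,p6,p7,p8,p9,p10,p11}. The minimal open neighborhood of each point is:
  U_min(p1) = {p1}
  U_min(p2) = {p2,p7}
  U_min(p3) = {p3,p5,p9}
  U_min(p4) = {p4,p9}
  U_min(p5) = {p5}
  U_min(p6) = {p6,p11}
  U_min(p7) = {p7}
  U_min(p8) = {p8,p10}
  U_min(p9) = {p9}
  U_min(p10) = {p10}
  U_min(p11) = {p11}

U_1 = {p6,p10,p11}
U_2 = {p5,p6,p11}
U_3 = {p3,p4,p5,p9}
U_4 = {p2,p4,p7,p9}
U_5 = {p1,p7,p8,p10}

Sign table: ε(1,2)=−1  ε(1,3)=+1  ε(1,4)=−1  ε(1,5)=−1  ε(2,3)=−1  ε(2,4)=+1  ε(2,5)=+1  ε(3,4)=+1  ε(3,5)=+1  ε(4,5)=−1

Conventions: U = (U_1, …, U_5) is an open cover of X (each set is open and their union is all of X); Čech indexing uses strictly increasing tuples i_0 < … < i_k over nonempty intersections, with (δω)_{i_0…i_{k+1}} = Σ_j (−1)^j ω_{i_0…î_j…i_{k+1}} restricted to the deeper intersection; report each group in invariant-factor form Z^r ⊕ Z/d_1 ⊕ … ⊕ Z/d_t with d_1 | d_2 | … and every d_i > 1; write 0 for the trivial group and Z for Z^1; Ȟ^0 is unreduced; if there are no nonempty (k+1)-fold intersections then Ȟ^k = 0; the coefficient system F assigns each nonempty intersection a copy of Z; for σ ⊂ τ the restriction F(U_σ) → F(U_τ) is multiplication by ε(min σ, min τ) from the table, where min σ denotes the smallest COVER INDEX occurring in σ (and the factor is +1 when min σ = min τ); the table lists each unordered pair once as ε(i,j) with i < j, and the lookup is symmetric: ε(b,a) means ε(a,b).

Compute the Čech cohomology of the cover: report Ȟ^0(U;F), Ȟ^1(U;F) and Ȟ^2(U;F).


Ȟ^0(U;F) ≅ Z; Ȟ^1(U;F) ≅ Z; Ȟ^2(U;F) ≅ 0

cover nerve:
  U12={p6,p11} U15={p10} U23={p5} U34={p4,p9} U45={p7}
C dims 5,5; δ0: rk 4, SNF 1^4
Ȟ^0: (5−4)−0=1 ⇒ Z
Ȟ^1: (5−0)−4=1 ⇒ Z
Ȟ^2: (0−0)−0=0 ⇒ 0


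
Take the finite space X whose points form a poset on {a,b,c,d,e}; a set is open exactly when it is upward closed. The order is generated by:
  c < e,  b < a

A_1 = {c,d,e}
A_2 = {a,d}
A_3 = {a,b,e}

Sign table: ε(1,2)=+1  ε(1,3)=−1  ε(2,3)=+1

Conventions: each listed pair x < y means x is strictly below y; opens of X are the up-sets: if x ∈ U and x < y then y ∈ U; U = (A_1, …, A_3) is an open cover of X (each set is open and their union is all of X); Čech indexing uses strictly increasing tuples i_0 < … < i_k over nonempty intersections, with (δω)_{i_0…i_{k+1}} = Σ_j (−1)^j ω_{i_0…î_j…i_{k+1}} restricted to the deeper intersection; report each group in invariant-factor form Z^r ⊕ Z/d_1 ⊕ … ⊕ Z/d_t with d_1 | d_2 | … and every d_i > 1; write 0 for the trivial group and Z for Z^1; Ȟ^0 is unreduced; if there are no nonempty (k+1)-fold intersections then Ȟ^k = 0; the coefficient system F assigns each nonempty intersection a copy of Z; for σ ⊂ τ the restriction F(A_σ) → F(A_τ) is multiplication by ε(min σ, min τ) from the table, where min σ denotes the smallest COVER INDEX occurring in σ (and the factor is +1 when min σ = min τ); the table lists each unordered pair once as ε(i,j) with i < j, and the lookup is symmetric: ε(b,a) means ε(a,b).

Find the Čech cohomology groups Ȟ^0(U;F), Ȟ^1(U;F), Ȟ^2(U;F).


nonempty intersections:
  A12={d} A13={e} A23={a}
C dims 3,3; δ0: rk 3, SNF 1^2·2
Ȟ^0: (3−3)−0=0 ⇒ 0
Ȟ^1: (3−0)−3=0 plus torsion [2] ⇒ Z/2
Ȟ^2: (0−0)−0=0 ⇒ 0

Ȟ^0 ≅ 0, Ȟ^1 ≅ Z/2, Ȟ^2 ≅ 0


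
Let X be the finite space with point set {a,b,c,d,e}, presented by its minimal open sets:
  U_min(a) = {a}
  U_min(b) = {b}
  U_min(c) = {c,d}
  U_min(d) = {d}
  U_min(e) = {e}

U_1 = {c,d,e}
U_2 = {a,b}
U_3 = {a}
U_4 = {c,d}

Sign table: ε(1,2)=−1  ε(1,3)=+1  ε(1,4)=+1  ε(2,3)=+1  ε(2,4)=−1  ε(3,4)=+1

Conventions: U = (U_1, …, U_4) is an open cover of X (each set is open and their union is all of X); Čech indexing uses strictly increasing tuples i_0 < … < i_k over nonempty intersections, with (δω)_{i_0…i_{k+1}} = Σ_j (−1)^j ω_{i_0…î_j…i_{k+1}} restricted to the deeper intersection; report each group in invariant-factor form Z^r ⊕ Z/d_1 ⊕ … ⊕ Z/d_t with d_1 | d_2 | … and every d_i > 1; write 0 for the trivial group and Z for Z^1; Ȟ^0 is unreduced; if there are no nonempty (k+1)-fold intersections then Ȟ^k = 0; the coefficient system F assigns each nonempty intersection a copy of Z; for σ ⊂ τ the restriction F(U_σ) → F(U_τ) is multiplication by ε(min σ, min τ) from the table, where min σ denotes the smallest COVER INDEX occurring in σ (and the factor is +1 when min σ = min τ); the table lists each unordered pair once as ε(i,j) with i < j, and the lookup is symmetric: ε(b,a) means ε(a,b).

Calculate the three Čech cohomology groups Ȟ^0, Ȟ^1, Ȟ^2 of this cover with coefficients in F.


nerve simplices:
  U14={c,d} U23={a}
C dims 4,2; δ0: rk 2, SNF 1^2
degree 0: 4−2−0 = 2 → Ȟ^0 ≅ Z^2
degree 1: 2−0−2 = 0 → Ȟ^1 ≅ 0
degree 2: 0−0−0 = 0 → Ȟ^2 ≅ 0

Ȟ^0 ≅ Z^2, Ȟ^1 ≅ 0, Ȟ^2 ≅ 0


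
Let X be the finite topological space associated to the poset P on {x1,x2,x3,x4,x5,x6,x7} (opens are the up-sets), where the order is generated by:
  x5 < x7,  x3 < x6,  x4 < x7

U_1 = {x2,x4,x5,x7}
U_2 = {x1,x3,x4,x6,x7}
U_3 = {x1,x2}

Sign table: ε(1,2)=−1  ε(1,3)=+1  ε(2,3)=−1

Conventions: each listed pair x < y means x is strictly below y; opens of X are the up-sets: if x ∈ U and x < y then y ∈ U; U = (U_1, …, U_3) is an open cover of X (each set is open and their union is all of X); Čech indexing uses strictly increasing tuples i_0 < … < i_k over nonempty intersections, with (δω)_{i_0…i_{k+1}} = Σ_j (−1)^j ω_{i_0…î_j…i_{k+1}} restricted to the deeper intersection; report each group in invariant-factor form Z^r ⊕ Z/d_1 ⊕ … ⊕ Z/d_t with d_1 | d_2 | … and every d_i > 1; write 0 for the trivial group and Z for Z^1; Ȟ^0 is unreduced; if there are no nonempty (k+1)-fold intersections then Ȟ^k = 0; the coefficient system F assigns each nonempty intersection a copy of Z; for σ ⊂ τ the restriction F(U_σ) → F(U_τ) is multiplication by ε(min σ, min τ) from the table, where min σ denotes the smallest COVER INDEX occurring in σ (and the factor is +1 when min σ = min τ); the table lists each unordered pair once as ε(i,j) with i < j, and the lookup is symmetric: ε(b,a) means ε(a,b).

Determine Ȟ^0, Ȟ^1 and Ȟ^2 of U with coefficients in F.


nerve simplices:
  U12={x4,x7} U13={x2} U23={x1}
C dims 3,3; δ0: rk 2, SNF 1^2
degree 0: 3−2−0 = 1 → Ȟ^0 ≅ Z
degree 1: 3−0−2 = 1 → Ȟ^1 ≅ Z
degree 2: 0−0−0 = 0 → Ȟ^2 ≅ 0

Ȟ^0(U;F) ≅ Z; Ȟ^1(U;F) ≅ Z; Ȟ^2(U;F) ≅ 0


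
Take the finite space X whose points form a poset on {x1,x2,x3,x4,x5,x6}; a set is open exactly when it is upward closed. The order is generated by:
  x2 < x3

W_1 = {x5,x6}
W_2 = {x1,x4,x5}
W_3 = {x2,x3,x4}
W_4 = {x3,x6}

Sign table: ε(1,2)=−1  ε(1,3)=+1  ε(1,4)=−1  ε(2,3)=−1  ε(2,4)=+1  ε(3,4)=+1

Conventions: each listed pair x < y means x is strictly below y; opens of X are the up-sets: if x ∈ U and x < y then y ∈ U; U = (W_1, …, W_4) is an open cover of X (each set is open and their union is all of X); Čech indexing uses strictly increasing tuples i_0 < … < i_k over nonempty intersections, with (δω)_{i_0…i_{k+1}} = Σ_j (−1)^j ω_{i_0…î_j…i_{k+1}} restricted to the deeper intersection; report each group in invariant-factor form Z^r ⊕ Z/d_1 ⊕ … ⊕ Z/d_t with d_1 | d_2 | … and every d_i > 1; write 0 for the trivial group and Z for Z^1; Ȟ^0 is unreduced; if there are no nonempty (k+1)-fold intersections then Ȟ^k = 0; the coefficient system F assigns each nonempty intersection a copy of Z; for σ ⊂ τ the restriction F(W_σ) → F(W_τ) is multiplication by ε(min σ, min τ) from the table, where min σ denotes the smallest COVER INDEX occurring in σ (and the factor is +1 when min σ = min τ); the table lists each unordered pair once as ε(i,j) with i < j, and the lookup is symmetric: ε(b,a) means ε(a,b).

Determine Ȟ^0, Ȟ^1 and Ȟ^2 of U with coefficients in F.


Ȟ^0(U;F) ≅ 0; Ȟ^1(U;F) ≅ Z/2; Ȟ^2(U;F) ≅ 0

nerve of the cover:
  W12={x5} W14={x6} W23={x4} W34={x3}
C dims 4,4; δ0: rk 4, SNF 1^3·2
Ȟ^0 = (4 − 4) − 0 = 0, so Ȟ^0 ≅ 0
Ȟ^1 = (4 − 0) − 4 = 0 plus torsion [2], so Ȟ^1 ≅ Z/2
Ȟ^2 = (0 − 0) − 0 = 0, so Ȟ^2 ≅ 0


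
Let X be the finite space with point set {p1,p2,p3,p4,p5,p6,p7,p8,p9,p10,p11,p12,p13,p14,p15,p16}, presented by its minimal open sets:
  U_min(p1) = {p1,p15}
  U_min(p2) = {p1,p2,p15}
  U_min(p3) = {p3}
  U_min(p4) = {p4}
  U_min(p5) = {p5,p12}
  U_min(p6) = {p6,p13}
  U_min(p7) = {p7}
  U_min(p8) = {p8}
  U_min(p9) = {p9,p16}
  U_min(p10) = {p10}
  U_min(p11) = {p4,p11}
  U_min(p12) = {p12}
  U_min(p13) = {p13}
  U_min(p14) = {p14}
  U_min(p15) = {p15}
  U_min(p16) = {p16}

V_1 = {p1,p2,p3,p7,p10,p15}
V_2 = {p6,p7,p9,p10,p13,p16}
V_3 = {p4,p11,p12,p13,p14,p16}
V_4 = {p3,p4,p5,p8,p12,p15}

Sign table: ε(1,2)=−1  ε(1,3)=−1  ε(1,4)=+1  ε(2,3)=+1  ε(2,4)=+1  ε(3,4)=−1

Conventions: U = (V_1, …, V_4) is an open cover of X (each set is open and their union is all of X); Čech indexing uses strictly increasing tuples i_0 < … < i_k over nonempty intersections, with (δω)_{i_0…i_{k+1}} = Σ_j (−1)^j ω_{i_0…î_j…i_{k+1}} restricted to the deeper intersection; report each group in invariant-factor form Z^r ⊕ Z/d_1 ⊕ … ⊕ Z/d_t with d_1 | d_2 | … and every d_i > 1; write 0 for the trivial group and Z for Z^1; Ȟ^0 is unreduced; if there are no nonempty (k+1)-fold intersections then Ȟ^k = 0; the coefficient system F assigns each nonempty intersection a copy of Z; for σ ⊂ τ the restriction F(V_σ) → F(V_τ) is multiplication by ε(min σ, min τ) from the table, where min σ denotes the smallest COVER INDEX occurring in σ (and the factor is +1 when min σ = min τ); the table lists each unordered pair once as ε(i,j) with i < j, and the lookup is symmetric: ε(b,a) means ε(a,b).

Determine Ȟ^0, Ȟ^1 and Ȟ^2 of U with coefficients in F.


nonempty intersections:
  V12={p7,p10} V14={p3,p15} V23={p13,p16} V34={p4,p12}
C dims 4,4; δ0: rk 3, SNF 1^3
Ȟ^0: (4−3)−0=1 ⇒ Z
Ȟ^1: (4−0)−3=1 ⇒ Z
Ȟ^2: (0−0)−0=0 ⇒ 0

Ȟ^0(U;F) ≅ Z, Ȟ^1(U;F) ≅ Z, Ȟ^2(U;F) ≅ 0


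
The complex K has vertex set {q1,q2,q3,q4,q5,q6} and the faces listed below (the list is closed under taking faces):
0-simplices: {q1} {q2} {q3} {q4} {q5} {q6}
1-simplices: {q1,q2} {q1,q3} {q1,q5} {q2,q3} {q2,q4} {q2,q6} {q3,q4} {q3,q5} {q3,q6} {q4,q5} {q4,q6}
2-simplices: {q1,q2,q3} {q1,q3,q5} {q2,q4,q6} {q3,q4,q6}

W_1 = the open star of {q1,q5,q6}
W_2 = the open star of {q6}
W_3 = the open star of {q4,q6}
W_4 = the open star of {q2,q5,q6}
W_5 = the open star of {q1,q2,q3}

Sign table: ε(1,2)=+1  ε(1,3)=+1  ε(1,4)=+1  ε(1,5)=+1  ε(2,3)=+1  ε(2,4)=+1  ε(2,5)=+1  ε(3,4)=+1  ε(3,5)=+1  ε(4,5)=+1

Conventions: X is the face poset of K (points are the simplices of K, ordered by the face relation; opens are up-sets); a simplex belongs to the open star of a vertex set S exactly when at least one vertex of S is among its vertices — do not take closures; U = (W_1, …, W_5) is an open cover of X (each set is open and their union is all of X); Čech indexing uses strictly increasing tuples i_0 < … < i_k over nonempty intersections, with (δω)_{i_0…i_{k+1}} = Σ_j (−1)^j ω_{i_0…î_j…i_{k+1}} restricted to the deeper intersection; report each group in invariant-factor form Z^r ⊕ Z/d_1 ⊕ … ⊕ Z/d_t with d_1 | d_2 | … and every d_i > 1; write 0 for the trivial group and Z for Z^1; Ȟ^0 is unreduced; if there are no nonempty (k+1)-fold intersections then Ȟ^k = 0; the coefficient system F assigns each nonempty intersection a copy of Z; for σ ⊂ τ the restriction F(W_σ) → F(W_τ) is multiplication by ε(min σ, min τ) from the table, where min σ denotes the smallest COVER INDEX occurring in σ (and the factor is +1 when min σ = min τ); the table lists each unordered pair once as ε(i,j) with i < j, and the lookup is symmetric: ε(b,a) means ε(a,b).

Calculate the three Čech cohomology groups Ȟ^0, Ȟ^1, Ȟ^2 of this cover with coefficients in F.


Ȟ^0(U;F) ≅ Z,  Ȟ^1(U;F) ≅ 0,  Ȟ^2(U;F) ≅ 0

cover nerve:
  W1={{q1},{q5},{q6},{q1,q2},{q1,q3},{q1,q5},{q2,q6},{q3,q5},{q3,q6},{q4,q5},{q4,q6},{q1,q2,q3},{q1,q3,q5},{q2,q4,q6},{q3,q4,q6}} W2={{q6},{q2,q6},{q3,q6},{q4,q6},{q2,q4,q6},{q3,q4,q6}} W3={{q4},{q6},{q2,q4},{q2,q6},{q3,q4},{q3,q6},{q4,q5},{q4,q6},{q2,q4,q6},{q3,q4,q6}} W4={{q2},{q5},{q6},{q1,q2},{q1,q5},{q2,q3},{q2,q4},{q2,q6},{q3,q5},{q3,q6},{q4,q5},{q4,q6},{q1,q2,q3},{q1,q3,q5},{q2,q4,q6},{q3,q4,q6}} W5={{q1},{q2},{q3},{q1,q2},{q1,q3},{q1,q5},{q2,q3},{q2,q4},{q2,q6},{q3,q4},{q3,q5},{q3,q6},{q1,q2,q3},{q1,q3,q5},{q2,q4,q6},{q3,q4,q6}}
  W12={{q6},{q2,q6},{q3,q6},{q4,q6},{q2,q4,q6},{q3,q4,q6}} W13={{q6},{q2,q6},{q3,q6},{q4,q5},{q4,q6},{q2,q4,q6},{q3,q4,q6}} W14={{q5},{q6},{q1,q2},{q1,q5},{q2,q6},{q3,q5},{q3,q6},{q4,q5},{q4,q6},{q1,q2,q3},{q1,q3,q5},{q2,q4,q6},{q3,q4,q6}} W15={{q1},{q1,q2},{q1,q3},{q1,q5},{q2,q6},{q3,q5},{q3,q6},{q1,q2,q3},{q1,q3,q5},{q2,q4,q6},{q3,q4,q6}} W23={{q6},{q2,q6},{q3,q6},{q4,q6},{q2,q4,q6},{q3,q4,q6}} W24={{q6},{q2,q6},{q3,q6},{q4,q6},{q2,q4,q6},{q3,q4,q6}} W25={{q2,q6},{q3,q6},{q2,q4,q6},{q3,q4,q6}} W34={{q6},{q2,q4},{q2,q6},{q3,q6},{q4,q5},{q4,q6},{q2,q4,q6},{q3,q4,q6}} W35={{q2,q4},{q2,q6},{q3,q4},{q3,q6},{q2,q4,q6},{q3,q4,q6}} W45={{q2},{q1,q2},{q1,q5},{q2,q3},{q2,q4},{q2,q6},{q3,q5},{q3,q6},{q1,q2,q3},{q1,q3,q5},{q2,q4,q6},{q3,q4,q6}}
  W123={{q6},{q2,q6},{q3,q6},{q4,q6},{q2,q4,q6},{q3,q4,q6}} W124={{q6},{q2,q6},{q3,q6},{q4,q6},{q2,q4,q6},{q3,q4,q6}} W125={{q2,q6},{q3,q6},{q2,q4,q6},{q3,q4,q6}} W134={{q6},{q2,q6},{q3,q6},{q4,q5},{q4,q6},{q2,q4,q6},{q3,q4,q6}} W135={{q2,q6},{q3,q6},{q2,q4,q6},{q3,q4,q6}} W145={{q1,q2},{q1,q5},{q2,q6},{q3,q5},{q3,q6},{q1,q2,q3},{q1,q3,q5},{q2,q4,q6},{q3,q4,q6}} W234={{q6},{q2,q6},{q3,q6},{q4,q6},{q2,q4,q6},{q3,q4,q6}} W235={{q2,q6},{q3,q6},{q2,q4,q6},{q3,q4,q6}} W245={{q2,q6},{q3,q6},{q2,q4,q6},{q3,q4,q6}} W345={{q2,q4},{q2,q6},{q3,q6},{q2,q4,q6},{q3,q4,q6}}
  W1234={{q6},{q2,q6},{q3,q6},{q4,q6},{q2,q4,q6},{q3,q4,q6}} W1235={{q2,q6},{q3,q6},{q2,q4,q6},{q3,q4,q6}} W1245={{q2,q6},{q3,q6},{q2,q4,q6},{q3,q4,q6}} W1345={{q2,q6},{q3,q6},{q2,q4,q6},{q3,q4,q6}} W2345={{q2,q6},{q3,q6},{q2,q4,q6},{q3,q4,q6}}
  W12345={{q2,q6},{q3,q6},{q2,q4,q6},{q3,q4,q6}}
C dims 5,10,10,5; δ0: rk 4, SNF 1^4; δ1: rk 6, SNF 1^6; δ2: rk 4, SNF 1^4
Ȟ^0: (5−4)−0=1 ⇒ Z
Ȟ^1: (10−6)−4=0 ⇒ 0
Ȟ^2: (10−4)−6=0 ⇒ 0


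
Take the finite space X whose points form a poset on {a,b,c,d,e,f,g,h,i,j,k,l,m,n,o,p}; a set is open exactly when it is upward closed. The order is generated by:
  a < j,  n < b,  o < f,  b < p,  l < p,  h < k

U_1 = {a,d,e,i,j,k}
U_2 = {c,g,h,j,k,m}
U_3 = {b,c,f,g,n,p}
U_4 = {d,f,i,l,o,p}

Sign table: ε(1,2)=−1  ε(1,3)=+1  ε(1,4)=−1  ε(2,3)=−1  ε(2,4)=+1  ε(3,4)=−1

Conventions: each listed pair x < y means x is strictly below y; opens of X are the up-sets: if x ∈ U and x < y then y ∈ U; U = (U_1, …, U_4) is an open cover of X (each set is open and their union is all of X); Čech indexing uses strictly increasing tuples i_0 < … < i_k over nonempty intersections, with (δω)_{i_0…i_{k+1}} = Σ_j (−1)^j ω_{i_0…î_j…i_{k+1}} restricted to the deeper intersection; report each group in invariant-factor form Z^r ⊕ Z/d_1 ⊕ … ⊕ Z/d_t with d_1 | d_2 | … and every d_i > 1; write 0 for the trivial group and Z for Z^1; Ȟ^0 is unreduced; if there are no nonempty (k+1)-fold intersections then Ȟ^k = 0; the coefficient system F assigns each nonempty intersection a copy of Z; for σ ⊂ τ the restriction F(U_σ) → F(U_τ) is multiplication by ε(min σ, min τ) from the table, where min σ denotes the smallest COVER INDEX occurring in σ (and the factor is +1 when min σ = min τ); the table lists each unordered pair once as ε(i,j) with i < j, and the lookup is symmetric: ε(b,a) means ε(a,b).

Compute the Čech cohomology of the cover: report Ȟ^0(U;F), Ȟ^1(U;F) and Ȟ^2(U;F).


nerve of the cover:
  U12={j,k} U14={d,i} U23={c,g} U34={f,p}
C dims 4,4; δ0: rk 3, SNF 1^3
Ȟ^0 = (4 − 3) − 0 = 1, so Ȟ^0 ≅ Z
Ȟ^1 = (4 − 0) − 3 = 1, so Ȟ^1 ≅ Z
Ȟ^2 = (0 − 0) − 0 = 0, so Ȟ^2 ≅ 0

Ȟ^0 ≅ Z; Ȟ^1 ≅ Z; Ȟ^2 ≅ 0


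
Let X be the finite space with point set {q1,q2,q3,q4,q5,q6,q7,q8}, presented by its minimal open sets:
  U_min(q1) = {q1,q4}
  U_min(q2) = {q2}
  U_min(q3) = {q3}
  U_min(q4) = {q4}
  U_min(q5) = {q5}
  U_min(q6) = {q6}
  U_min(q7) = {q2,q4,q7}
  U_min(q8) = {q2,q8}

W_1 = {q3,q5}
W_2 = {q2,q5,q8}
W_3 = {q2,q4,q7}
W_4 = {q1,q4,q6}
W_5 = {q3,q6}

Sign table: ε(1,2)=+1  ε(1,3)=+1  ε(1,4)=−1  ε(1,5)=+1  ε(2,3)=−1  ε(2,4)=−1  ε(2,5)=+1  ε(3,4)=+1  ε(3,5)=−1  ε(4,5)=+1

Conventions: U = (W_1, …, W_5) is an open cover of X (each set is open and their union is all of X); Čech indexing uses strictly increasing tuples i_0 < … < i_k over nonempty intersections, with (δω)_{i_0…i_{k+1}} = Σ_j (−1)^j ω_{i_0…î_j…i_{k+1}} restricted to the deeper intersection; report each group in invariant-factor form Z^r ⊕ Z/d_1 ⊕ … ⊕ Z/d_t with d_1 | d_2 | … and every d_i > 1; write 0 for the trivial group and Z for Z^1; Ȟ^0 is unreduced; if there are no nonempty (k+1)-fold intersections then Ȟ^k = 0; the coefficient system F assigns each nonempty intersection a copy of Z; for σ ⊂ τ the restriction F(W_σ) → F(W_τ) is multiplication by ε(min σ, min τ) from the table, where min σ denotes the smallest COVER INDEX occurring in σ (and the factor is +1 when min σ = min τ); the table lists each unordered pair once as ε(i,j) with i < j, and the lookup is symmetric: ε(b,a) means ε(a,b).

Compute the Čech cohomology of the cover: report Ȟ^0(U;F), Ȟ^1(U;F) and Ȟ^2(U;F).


nonempty intersections:
  W12={q5} W15={q3} W23={q2} W34={q4} W45={q6}
C dims 5,5; δ0: rk 5, SNF 1^4·2
Ȟ^0: (5−5)−0=0 ⇒ 0
Ȟ^1: (5−0)−5=0 plus torsion [2] ⇒ Z/2
Ȟ^2: (0−0)−0=0 ⇒ 0

Ȟ^0(U;F) ≅ 0, Ȟ^1(U;F) ≅ Z/2 and Ȟ^2(U;F) ≅ 0


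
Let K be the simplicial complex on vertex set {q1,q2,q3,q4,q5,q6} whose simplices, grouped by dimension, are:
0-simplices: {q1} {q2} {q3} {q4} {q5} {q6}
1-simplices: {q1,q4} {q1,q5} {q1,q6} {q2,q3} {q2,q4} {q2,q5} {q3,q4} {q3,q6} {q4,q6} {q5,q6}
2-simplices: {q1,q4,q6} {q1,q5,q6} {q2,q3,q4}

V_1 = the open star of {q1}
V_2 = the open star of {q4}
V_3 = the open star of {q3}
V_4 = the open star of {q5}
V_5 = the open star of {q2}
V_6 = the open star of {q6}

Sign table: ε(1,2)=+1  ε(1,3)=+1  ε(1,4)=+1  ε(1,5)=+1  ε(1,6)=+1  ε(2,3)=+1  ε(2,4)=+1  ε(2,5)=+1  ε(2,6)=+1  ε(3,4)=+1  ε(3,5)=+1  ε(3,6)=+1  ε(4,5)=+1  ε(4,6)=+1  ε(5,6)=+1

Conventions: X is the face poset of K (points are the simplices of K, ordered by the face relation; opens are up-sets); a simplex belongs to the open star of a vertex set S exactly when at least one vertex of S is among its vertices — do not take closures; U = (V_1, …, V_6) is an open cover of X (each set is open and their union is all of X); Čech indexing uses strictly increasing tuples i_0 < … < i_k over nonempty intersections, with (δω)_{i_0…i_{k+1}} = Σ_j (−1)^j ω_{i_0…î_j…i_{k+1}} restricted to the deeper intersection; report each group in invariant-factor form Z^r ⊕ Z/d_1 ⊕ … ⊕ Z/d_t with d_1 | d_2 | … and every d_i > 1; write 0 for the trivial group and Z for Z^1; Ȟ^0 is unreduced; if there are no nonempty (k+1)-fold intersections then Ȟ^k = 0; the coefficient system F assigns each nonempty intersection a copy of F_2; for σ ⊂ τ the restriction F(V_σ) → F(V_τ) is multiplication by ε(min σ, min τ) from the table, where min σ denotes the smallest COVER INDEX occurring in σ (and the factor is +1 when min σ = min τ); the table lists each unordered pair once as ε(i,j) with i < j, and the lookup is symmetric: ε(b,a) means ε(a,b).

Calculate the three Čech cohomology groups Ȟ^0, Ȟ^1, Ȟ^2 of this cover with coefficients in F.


Ȟ^0 = Z/2, Ȟ^1 = Z/2 ⊕ Z/2 and Ȟ^2 = 0

nonempty overlaps:
  V1={{q1},{q1,q4},{q1,q5},{q1,q6},{q1,q4,q6},{q1,q5,q6}} V2={{q4},{q1,q4},{q2,q4},{q3,q4},{q4,q6},{q1,q4,q6},{q2,q3,q4}} V3={{q3},{q2,q3},{q3,q4},{q3,q6},{q2,q3,q4}} V4={{q5},{q1,q5},{q2,q5},{q5,q6},{q1,q5,q6}} V5={{q2},{q2,q3},{q2,q4},{q2,q5},{q2,q3,q4}} V6={{q6},{q1,q6},{q3,q6},{q4,q6},{q5,q6},{q1,q4,q6},{q1,q5,q6}}
  V12={{q1,q4},{q1,q4,q6}} V14={{q1,q5},{q1,q5,q6}} V16={{q1,q6},{q1,q4,q6},{q1,q5,q6}} V23={{q3,q4},{q2,q3,q4}} V25={{q2,q4},{q2,q3,q4}} V26={{q4,q6},{q1,q4,q6}} V35={{q2,q3},{q2,q3,q4}} V36={{q3,q6}} V45={{q2,q5}} V46={{q5,q6},{q1,q5,q6}}
  V126={{q1,q4,q6}} V146={{q1,q5,q6}} V235={{q2,q3,q4}}
C dims 6,10,3; δ0: rk_F2 5; δ1: rk_F2 3
degree 0: 6−5−0 = 1 → Ȟ^0 ≅ Z/2
degree 1: 10−3−5 = 2 → Ȟ^1 ≅ Z/2 ⊕ Z/2
degree 2: 3−0−3 = 0 → Ȟ^2 ≅ 0


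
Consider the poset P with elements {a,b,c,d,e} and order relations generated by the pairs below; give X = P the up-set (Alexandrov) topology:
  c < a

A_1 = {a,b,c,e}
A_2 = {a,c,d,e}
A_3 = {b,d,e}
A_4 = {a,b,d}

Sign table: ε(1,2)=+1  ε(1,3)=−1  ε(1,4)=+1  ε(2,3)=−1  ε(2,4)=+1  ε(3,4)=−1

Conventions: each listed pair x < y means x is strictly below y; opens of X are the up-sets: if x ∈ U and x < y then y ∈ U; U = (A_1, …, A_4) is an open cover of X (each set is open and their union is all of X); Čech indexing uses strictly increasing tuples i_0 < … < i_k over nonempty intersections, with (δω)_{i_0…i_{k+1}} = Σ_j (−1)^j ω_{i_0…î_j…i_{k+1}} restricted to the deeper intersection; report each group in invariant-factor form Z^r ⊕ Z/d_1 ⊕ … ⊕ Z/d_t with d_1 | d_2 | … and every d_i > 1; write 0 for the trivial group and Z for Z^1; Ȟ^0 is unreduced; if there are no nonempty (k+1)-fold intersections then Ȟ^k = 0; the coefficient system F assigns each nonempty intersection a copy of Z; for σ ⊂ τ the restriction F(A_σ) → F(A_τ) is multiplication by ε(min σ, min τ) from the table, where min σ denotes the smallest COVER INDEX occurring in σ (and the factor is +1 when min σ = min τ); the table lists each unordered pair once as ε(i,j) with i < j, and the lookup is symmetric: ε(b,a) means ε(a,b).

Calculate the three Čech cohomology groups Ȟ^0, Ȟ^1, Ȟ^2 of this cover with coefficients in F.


intersection data:
  A12={a,c,e} A13={b,e} A14={a,b} A23={d,e} A24={a,d} A34={b,d}
  A123={e} A124={a} A134={b} A234={d}
C dims 4,6,4; δ0: rk 3, SNF 1^3; δ1: rk 3, SNF 1^3
Ȟ^0 = (4 − 3) − 0 = 1, so Ȟ^0 ≅ Z
Ȟ^1 = (6 − 3) − 3 = 0, so Ȟ^1 ≅ 0
Ȟ^2 = (4 − 0) − 3 = 1, so Ȟ^2 ≅ Z

Ȟ^0 = Z,  Ȟ^1 = 0,  Ȟ^2 = Z


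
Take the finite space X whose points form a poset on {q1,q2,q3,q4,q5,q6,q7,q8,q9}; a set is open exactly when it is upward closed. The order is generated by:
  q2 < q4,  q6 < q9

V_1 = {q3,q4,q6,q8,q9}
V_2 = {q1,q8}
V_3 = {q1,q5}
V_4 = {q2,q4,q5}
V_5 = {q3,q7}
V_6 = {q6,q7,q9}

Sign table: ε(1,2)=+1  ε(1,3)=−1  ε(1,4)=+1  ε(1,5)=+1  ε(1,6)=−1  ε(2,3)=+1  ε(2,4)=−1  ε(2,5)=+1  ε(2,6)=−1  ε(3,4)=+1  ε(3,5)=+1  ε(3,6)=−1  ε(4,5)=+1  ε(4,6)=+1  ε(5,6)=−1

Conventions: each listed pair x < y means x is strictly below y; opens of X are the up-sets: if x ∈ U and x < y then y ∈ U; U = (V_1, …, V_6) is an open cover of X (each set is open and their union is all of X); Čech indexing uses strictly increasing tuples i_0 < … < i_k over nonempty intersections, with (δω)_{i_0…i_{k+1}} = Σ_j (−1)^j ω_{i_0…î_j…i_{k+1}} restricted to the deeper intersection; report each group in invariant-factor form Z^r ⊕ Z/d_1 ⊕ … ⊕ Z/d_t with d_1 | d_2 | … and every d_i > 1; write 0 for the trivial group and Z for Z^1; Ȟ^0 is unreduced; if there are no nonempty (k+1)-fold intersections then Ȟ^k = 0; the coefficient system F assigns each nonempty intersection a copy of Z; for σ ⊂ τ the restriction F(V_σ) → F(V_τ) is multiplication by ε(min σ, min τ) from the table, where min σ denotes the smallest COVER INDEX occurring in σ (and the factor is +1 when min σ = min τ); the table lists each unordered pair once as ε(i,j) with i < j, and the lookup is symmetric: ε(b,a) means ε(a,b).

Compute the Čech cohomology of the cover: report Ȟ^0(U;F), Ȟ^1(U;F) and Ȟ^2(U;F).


Ȟ^0(U;F) ≅ Z; Ȟ^1(U;F) ≅ Z^2; Ȟ^2(U;F) ≅ 0

nonempty intersections:
  V12={q8} V14={q4} V15={q3} V16={q6,q9} V23={q1} V34={q5} V56={q7}
C dims 6,7; δ0: rk 5, SNF 1^5
Ȟ^0: (6−5)−0=1 ⇒ Z
Ȟ^1: (7−0)−5=2 ⇒ Z^2
Ȟ^2: (0−0)−0=0 ⇒ 0


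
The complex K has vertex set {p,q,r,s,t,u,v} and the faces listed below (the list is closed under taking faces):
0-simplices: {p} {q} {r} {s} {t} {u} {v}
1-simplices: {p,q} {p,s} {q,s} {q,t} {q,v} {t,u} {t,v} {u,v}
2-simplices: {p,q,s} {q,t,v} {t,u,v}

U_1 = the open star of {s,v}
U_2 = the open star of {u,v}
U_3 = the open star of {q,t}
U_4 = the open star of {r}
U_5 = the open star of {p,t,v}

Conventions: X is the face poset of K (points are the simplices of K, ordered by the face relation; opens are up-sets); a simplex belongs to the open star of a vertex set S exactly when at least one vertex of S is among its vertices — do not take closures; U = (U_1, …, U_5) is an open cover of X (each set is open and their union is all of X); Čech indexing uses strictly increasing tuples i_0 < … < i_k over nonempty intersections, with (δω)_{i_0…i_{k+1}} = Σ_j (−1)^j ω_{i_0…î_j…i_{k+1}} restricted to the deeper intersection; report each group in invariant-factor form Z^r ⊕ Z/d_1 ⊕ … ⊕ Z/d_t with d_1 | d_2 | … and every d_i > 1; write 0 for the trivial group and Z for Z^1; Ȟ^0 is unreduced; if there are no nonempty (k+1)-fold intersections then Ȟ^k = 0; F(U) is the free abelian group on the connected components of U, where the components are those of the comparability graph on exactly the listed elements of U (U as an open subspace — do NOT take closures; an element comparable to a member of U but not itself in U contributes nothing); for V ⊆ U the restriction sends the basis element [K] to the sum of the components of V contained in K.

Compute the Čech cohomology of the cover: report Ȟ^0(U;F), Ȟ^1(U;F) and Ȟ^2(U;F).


Ȟ^0 = Z^2,  Ȟ^1 = 0,  Ȟ^2 = 0

cover nerve:
  U1={{s},{v},{p,s},{q,s},{q,v},{t,v},{u,v},{p,q,s},{q,t,v},{t,u,v}} U2={{u},{v},{q,v},{t,u},{t,v},{u,v},{q,t,v},{t,u,v}} U3={{q},{t},{p,q},{q,s},{q,t},{q,v},{t,u},{t,v},{p,q,s},{q,t,v},{t,u,v}} U4={{r}} U5={{p},{t},{v},{p,q},{p,s},{q,t},{q,v},{t,u},{t,v},{u,v},{p,q,s},{q,t,v},{t,u,v}}
  U12={{v},{q,v},{t,v},{u,v},{q,t,v},{t,u,v}} U13={{q,s},{q,v},{t,v},{p,q,s},{q,t,v},{t,u,v}} U15={{v},{p,s},{q,v},{t,v},{u,v},{p,q,s},{q,t,v},{t,u,v}} U23={{q,v},{t,u},{t,v},{q,t,v},{t,u,v}} U25={{v},{q,v},{t,u},{t,v},{u,v},{q,t,v},{t,u,v}} U35={{t},{p,q},{q,t},{q,v},{t,u},{t,v},{p,q,s},{q,t,v},{t,u,v}}
  U123={{q,v},{t,v},{q,t,v},{t,u,v}} U125={{v},{q,v},{t,v},{u,v},{q,t,v},{t,u,v}} U135={{q,v},{t,v},{p,q,s},{q,t,v},{t,u,v}} U235={{q,v},{t,u},{t,v},{q,t,v},{t,u,v}}
  U1235={{q,v},{t,v},{q,t,v},{t,u,v}}
components per intersection:
  U1: {{s},{p,s},{q,s},{p,q,s}} {{v},{q,v},{t,v},{u,v},{q,t,v},{t,u,v}}
  U2: {{u},{v},{q,v},{t,u},{t,v},{u,v},{q,t,v},{t,u,v}}
  U3: {{q},{t},{p,q},{q,s},{q,t},{q,v},{t,u},{t,v},{p,q,s},{q,t,v},{t,u,v}}
  U4: {{r}}
  U5: {{p},{p,q},{p,s},{p,q,s}} {{t},{v},{q,t},{q,v},{t,u},{t,v},{u,v},{q,t,v},{t,u,v}}
  U12: {{v},{q,v},{t,v},{u,v},{q,t,v},{t,u,v}}
  U13: {{q,s},{p,q,s}} {{q,v},{t,v},{q,t,v},{t,u,v}}
  U15: {{v},{q,v},{t,v},{u,v},{q,t,v},{t,u,v}} {{p,s},{p,q,s}}
  U23: {{q,v},{t,u},{t,v},{q,t,v},{t,u,v}}
  U25: {{v},{q,v},{t,u},{t,v},{u,v},{q,t,v},{t,u,v}}
  U35: {{t},{q,t},{q,v},{t,u},{t,v},{q,t,v},{t,u,v}} {{p,q},{p,q,s}}
  U123: {{q,v},{t,v},{q,t,v},{t,u,v}}
  U125: {{v},{q,v},{t,v},{u,v},{q,t,v},{t,u,v}}
  U135: {{q,v},{t,v},{q,t,v},{t,u,v}} {{p,q,s}}
  U235: {{q,v},{t,u},{t,v},{q,t,v},{t,u,v}}
  U1235: {{q,v},{t,v},{q,t,v},{t,u,v}}
C dims 7,9,5,1; δ0: rk 5, SNF 1^5; δ1: rk 4, SNF 1^4; δ2: rk 1, SNF 1^1
Ȟ^0: (7−5)−0=2 ⇒ Z^2
Ȟ^1: (9−4)−5=0 ⇒ 0
Ȟ^2: (5−1)−4=0 ⇒ 0


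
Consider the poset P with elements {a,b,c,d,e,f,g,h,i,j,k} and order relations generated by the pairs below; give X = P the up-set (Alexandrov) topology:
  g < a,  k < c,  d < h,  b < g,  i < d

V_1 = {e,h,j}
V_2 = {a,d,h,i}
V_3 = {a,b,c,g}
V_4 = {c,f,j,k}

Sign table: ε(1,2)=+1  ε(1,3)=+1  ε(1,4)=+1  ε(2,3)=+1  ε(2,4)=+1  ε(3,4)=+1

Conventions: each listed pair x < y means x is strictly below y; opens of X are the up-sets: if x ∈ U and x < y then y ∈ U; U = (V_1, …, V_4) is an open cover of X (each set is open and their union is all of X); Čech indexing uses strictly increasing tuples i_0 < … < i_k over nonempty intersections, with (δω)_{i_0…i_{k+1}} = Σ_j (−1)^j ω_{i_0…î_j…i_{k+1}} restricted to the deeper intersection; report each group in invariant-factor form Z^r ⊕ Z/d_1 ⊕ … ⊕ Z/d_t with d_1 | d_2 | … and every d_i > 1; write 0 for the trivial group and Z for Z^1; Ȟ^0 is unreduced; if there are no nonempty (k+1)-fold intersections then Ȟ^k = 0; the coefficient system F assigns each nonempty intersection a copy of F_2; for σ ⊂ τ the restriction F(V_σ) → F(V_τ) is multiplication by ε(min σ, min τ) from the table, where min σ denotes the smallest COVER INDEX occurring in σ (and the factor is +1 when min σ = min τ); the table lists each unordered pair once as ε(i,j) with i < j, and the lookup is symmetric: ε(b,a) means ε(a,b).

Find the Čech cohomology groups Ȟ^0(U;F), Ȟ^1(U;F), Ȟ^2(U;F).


Ȟ^0(U;F) ≅ Z/2,  Ȟ^1(U;F) ≅ Z/2,  Ȟ^2(U;F) ≅ 0

intersection data:
  V12={h} V14={j} V23={a} V34={c}
C dims 4,4; δ0: rk_F2 3
Ȟ^0 = (4 − 3) − 0 = 1, so Ȟ^0 ≅ Z/2
Ȟ^1 = (4 − 0) − 3 = 1, so Ȟ^1 ≅ Z/2
Ȟ^2 = (0 − 0) − 0 = 0, so Ȟ^2 ≅ 0
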